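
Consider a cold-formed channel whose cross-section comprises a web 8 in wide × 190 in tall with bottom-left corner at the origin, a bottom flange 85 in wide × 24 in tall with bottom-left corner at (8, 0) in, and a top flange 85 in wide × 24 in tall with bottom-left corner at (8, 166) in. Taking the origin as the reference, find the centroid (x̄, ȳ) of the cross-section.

x̄ = 37.88 in, ȳ = 95.00 in

web: A = 8 × 190 = 1520.00, centroid at (4.00, 95.00).
bottom flange: A = 85 × 24 = 2040.00, centroid at (50.50, 12.00).
top flange: A = 85 × 24 = 2040.00, centroid at (50.50, 178.00).
ΣA = 5600.00 in², ΣAx̄ = 212120.00 in³, ΣAȳ = 532000.00 in³.
x̄ = 212120.00/5600.00 = 37.88 in; ȳ = 532000.00/5600.00 = 95.00 in.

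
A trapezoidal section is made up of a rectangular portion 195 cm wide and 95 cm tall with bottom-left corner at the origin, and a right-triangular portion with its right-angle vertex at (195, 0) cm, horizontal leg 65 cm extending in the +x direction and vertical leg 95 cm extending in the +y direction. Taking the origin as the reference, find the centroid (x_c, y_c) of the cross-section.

x_c = 114.52 cm, y_c = 45.24 cm

Part | A | x̄ᵢ | ȳᵢ | A·x̄ᵢ | A·ȳᵢ
rectangular portion | 18525.00 | 97.50 | 47.50 | 1806187.50 | 879937.50
triangular portion | 3087.50 | 216.67 | 31.67 | 668958.33 | 97770.83
Σ | 21612.50 |  |  | 2475145.83 | 977708.33
x_c = 2475145.83 / 21612.50 = 114.52 cm
y_c = 977708.33 / 21612.50 = 45.24 cm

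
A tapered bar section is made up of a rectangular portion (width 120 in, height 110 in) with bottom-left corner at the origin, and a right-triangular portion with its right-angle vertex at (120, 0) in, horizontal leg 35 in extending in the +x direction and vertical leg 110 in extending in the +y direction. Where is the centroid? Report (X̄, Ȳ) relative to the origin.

X̄ = 69.12 in, Ȳ = 52.67 in

Part | A | x̄ᵢ | ȳᵢ | A·x̄ᵢ | A·ȳᵢ
rectangular portion | 13200.00 | 60.00 | 55.00 | 792000.00 | 726000.00
triangular portion | 1925.00 | 131.67 | 36.67 | 253458.33 | 70583.33
Σ | 15125.00 |  |  | 1045458.33 | 796583.33
X̄ = 1045458.33 / 15125.00 = 69.12 in
Ȳ = 796583.33 / 15125.00 = 52.67 in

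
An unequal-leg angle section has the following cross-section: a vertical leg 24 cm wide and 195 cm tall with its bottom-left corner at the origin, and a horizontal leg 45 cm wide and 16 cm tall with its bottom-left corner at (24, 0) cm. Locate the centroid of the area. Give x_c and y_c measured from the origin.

x_c = 16.60 cm, y_c = 85.57 cm

vertical leg: A = 24 × 195 = 4680.00, centroid at (12.00, 97.50).
horizontal leg: A = 45 × 16 = 720.00, centroid at (46.50, 8.00).
ΣA = 5400.00 cm²
ΣAx_c = (4680.00)(12.00) + (720.00)(46.50) = 89640.00 cm³
ΣAy_c = (4680.00)(97.50) + (720.00)(8.00) = 462060.00 cm³
x_c = 89640.00 / 5400.00 = 16.60 cm
y_c = 462060.00 / 5400.00 = 85.57 cm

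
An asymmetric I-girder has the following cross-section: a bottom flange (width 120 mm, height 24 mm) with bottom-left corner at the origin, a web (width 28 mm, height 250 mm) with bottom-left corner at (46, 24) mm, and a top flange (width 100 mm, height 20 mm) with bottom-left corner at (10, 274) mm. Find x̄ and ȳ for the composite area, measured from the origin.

x̄ = 60.00 mm, ȳ = 138.52 mm

bottom flange: A = 120 × 24 = 2880.00, centroid at (60.00, 12.00).
web: A = 28 × 250 = 7000.00, centroid at (60.00, 149.00).
top flange: A = 100 × 20 = 2000.00, centroid at (60.00, 284.00).
ΣA = 11880.00 mm², ΣAx̄ = 712800.00 mm³, ΣAȳ = 1645560.00 mm³.
x̄ = 712800.00/11880.00 = 60.00 mm; ȳ = 1645560.00/11880.00 = 138.52 mm.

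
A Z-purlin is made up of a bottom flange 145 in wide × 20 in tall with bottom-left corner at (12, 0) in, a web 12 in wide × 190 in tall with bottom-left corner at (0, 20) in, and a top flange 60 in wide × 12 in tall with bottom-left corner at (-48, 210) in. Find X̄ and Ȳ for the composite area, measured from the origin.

X̄ = 41.66 in, Ȳ = 75.72 in

bottom flange: A = 145 × 20 = 2900.00, centroid at (84.50, 10.00).
web: A = 12 × 190 = 2280.00, centroid at (6.00, 115.00).
top flange: A = 60 × 12 = 720.00, centroid at (-18.00, 216.00).
ΣA = 5900.00 in²
ΣAX̄ = (2900.00)(84.50) + (2280.00)(6.00) + (720.00)(-18.00) = 245770.00 in³
ΣAȲ = (2900.00)(10.00) + (2280.00)(115.00) + (720.00)(216.00) = 446720.00 in³
X̄ = 245770.00 / 5900.00 = 41.66 in
Ȳ = 446720.00 / 5900.00 = 75.72 in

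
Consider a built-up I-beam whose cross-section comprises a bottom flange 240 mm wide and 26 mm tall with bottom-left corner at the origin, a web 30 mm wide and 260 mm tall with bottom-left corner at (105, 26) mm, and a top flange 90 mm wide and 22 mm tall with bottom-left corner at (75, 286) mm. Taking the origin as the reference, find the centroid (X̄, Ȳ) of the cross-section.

bottom flange: A = 240 × 26 = 6240.00, centroid at (120.00, 13.00).
web: A = 30 × 260 = 7800.00, centroid at (120.00, 156.00).
top flange: A = 90 × 22 = 1980.00, centroid at (120.00, 297.00).
ΣA = 16020.00 mm²
ΣAX̄ = (6240.00)(120.00) + (7800.00)(120.00) + (1980.00)(120.00) = 1922400.00 mm³
ΣAȲ = (6240.00)(13.00) + (7800.00)(156.00) + (1980.00)(297.00) = 1885980.00 mm³
X̄ = 1922400.00 / 16020.00 = 120.00 mm
Ȳ = 1885980.00 / 16020.00 = 117.73 mm

X̄ = 120.00 mm, Ȳ = 117.73 mm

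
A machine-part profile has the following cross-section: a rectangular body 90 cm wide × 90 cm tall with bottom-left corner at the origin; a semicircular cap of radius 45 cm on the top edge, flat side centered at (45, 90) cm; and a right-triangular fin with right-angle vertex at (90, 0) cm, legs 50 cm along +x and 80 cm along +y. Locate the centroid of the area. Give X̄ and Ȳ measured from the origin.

X̄ = 54.29 cm, Ȳ = 57.59 cm

Part | A | x̄ᵢ | ȳᵢ | A·x̄ᵢ | A·ȳᵢ
rectangular body | 8100.00 | 45.00 | 45.00 | 364500.00 | 364500.00
semicircular top | 3180.86 | 45.00 | 109.10 | 143138.82 | 347027.63
triangular fin | 2000.00 | 106.67 | 26.67 | 213333.33 | 53333.33
Σ | 13280.86 |  |  | 720972.15 | 764860.96
X̄ = 720972.15 / 13280.86 = 54.29 cm
Ȳ = 764860.96 / 13280.86 = 57.59 cm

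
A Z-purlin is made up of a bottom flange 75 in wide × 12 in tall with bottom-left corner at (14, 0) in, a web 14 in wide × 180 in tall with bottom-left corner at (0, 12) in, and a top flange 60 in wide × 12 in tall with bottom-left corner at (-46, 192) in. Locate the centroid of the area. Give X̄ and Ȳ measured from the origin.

X̄ = 12.67 in, Ȳ = 97.83 in

bottom flange: A = 75 × 12 = 900.00, centroid at (51.50, 6.00).
web: A = 14 × 180 = 2520.00, centroid at (7.00, 102.00).
top flange: A = 60 × 12 = 720.00, centroid at (-16.00, 198.00).
ΣA = 4140.00 in²
ΣAX̄ = (900.00)(51.50) + (2520.00)(7.00) + (720.00)(-16.00) = 52470.00 in³
ΣAȲ = (900.00)(6.00) + (2520.00)(102.00) + (720.00)(198.00) = 405000.00 in³
X̄ = 52470.00 / 4140.00 = 12.67 in
Ȳ = 405000.00 / 4140.00 = 97.83 in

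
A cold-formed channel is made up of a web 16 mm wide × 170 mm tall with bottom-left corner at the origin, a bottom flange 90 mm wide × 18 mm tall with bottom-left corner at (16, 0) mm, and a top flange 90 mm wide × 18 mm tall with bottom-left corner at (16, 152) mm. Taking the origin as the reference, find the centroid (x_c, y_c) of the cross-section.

x_c = 36.81 mm, y_c = 85.00 mm

web: A = 16 × 170 = 2720.00, centroid at (8.00, 85.00).
bottom flange: A = 90 × 18 = 1620.00, centroid at (61.00, 9.00).
top flange: A = 90 × 18 = 1620.00, centroid at (61.00, 161.00).
ΣA = 5960.00 mm²
ΣAx_c = (2720.00)(8.00) + (1620.00)(61.00) + (1620.00)(61.00) = 219400.00 mm³
ΣAy_c = (2720.00)(85.00) + (1620.00)(9.00) + (1620.00)(161.00) = 506600.00 mm³
x_c = 219400.00 / 5960.00 = 36.81 mm
y_c = 506600.00 / 5960.00 = 85.00 mm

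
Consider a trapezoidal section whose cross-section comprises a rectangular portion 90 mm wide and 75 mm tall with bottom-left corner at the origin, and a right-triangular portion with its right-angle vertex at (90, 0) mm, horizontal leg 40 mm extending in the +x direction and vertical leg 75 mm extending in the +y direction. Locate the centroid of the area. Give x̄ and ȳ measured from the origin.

x̄ = 55.61 mm, ȳ = 35.23 mm

rectangular portion: A = 90 × 75 = 6750.00, centroid at (45.00, 37.50).
triangular portion: A = ½·40·75 = 1500.00, centroid at (103.33, 25.00).
ΣA = 8250.00 mm²
ΣAx̄ = (6750.00)(45.00) + (1500.00)(103.33) = 458750.00 mm³
ΣAȳ = (6750.00)(37.50) + (1500.00)(25.00) = 290625.00 mm³
x̄ = 458750.00 / 8250.00 = 55.61 mm
ȳ = 290625.00 / 8250.00 = 35.23 mm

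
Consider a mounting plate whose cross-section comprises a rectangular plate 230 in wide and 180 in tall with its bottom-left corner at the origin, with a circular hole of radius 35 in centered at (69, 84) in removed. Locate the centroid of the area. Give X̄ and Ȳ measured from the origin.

plate: A = 230 × 180 = 41400.00, centroid at (115.00, 90.00).
hole: A = −π·35² = -3848.45, centroid at (69.00, 84.00).
ΣA = 37551.55 in², ΣAX̄ = 4495456.88 in³, ΣAȲ = 3402730.12 in³.
X̄ = 4495456.88/37551.55 = 119.71 in; Ȳ = 3402730.12/37551.55 = 90.61 in.

X̄ = 119.71 in, Ȳ = 90.61 in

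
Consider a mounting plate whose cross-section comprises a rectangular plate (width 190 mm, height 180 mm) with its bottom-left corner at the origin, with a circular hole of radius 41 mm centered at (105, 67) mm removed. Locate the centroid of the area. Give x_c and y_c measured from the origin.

x_c = 93.17 mm, y_c = 94.20 mm

plate: A = 190 × 180 = 34200.00, centroid at (95.00, 90.00).
hole: A = −π·41² = -5281.02, centroid at (105.00, 67.00).
ΣA = 28918.98 mm², ΣAx_c = 2694493.19 mm³, ΣAy_c = 2724171.84 mm³.
x_c = 2694493.19/28918.98 = 93.17 mm; y_c = 2724171.84/28918.98 = 94.20 mm.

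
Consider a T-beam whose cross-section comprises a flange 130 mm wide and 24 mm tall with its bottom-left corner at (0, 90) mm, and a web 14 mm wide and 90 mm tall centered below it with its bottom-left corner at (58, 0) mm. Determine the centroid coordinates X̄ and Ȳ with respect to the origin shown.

web: A = 14 × 90 = 1260.00, centroid at (65.00, 45.00).
flange: A = 130 × 24 = 3120.00, centroid at (65.00, 102.00).
ΣA = 4380.00 mm²
ΣAX̄ = (1260.00)(65.00) + (3120.00)(65.00) = 284700.00 mm³
ΣAȲ = (1260.00)(45.00) + (3120.00)(102.00) = 374940.00 mm³
X̄ = 284700.00 / 4380.00 = 65.00 mm
Ȳ = 374940.00 / 4380.00 = 85.60 mm

X̄ = 65.00 mm, Ȳ = 85.60 mm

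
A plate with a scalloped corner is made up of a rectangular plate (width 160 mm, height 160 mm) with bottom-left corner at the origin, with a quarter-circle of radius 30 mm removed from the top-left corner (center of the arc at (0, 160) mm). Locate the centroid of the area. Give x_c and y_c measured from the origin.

plate: A = 160 × 160 = 25600.00, centroid at (80.00, 80.00).
removed quarter-circle: A = −¼π·30² = -706.86, centroid at (12.73, 147.27).
ΣA = 24893.14 mm²
ΣAx_c = (25600.00)(80.00) + (-706.86)(12.73) = 2039000.00 mm³
ΣAy_c = (25600.00)(80.00) + (-706.86)(147.27) = 1943902.66 mm³
x_c = 2039000.00 / 24893.14 = 81.91 mm
y_c = 1943902.66 / 24893.14 = 78.09 mm

x_c = 81.91 mm, y_c = 78.09 mm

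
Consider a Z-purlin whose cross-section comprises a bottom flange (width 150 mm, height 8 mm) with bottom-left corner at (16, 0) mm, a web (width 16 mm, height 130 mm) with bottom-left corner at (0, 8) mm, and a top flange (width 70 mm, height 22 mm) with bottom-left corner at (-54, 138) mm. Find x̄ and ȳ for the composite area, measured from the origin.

x̄ = 20.04 mm, ȳ = 80.10 mm

bottom flange: A = 150 × 8 = 1200.00, centroid at (91.00, 4.00).
web: A = 16 × 130 = 2080.00, centroid at (8.00, 73.00).
top flange: A = 70 × 22 = 1540.00, centroid at (-19.00, 149.00).
ΣA = 4820.00 mm²
ΣAx̄ = (1200.00)(91.00) + (2080.00)(8.00) + (1540.00)(-19.00) = 96580.00 mm³
ΣAȳ = (1200.00)(4.00) + (2080.00)(73.00) + (1540.00)(149.00) = 386100.00 mm³
x̄ = 96580.00 / 4820.00 = 20.04 mm
ȳ = 386100.00 / 4820.00 = 80.10 mm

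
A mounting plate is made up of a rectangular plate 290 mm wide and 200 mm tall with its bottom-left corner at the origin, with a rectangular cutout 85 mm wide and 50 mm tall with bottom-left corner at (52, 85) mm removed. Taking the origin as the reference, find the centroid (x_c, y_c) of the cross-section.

plate: A = 290 × 200 = 58000.00, centroid at (145.00, 100.00).
hole: A = −(85 × 50) = -4250.00, centroid at (94.50, 110.00).
ΣA = 53750.00 mm²
ΣAx_c = (58000.00)(145.00) + (-4250.00)(94.50) = 8008375.00 mm³
ΣAy_c = (58000.00)(100.00) + (-4250.00)(110.00) = 5332500.00 mm³
x_c = 8008375.00 / 53750.00 = 148.99 mm
y_c = 5332500.00 / 53750.00 = 99.21 mm

x_c = 148.99 mm, y_c = 99.21 mm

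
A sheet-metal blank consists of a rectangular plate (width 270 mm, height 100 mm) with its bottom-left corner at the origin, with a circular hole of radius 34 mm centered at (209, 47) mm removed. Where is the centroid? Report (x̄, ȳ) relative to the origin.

x̄ = 123.50 mm, ȳ = 50.47 mm

plate: A = 270 × 100 = 27000.00, centroid at (135.00, 50.00).
hole: A = −π·34² = -3631.68, centroid at (209.00, 47.00).
ΣA = 23368.32 mm², ΣAx̄ = 2885978.65 mm³, ΣAȳ = 1179310.99 mm³.
x̄ = 2885978.65/23368.32 = 123.50 mm; ȳ = 1179310.99/23368.32 = 50.47 mm.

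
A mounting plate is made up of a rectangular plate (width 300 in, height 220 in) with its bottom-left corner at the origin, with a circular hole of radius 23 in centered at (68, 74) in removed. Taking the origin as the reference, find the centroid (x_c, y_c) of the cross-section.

Part | A | x̄ᵢ | ȳᵢ | A·x̄ᵢ | A·ȳᵢ
plate | 66000.00 | 150.00 | 110.00 | 9900000.00 | 7260000.00
hole | -1661.90 | 68.00 | 74.00 | -113009.37 | -122980.79
Σ | 64338.10 |  |  | 9786990.63 | 7137019.21
x_c = 9786990.63 / 64338.10 = 152.12 in
y_c = 7137019.21 / 64338.10 = 110.93 in

x_c = 152.12 in, y_c = 110.93 in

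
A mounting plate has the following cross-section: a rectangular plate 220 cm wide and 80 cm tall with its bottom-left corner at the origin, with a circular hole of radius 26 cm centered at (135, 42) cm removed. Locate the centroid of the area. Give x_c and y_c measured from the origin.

Part | A | x̄ᵢ | ȳᵢ | A·x̄ᵢ | A·ȳᵢ
plate | 17600.00 | 110.00 | 40.00 | 1936000.00 | 704000.00
hole | -2123.72 | 135.00 | 42.00 | -286701.75 | -89196.10
Σ | 15476.28 |  |  | 1649298.25 | 614803.90
x_c = 1649298.25 / 15476.28 = 106.57 cm
y_c = 614803.90 / 15476.28 = 39.73 cm

x_c = 106.57 cm, y_c = 39.73 cm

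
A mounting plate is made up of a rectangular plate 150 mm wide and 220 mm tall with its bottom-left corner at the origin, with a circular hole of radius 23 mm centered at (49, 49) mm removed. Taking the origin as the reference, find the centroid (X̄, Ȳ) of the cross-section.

plate: A = 150 × 220 = 33000.00, centroid at (75.00, 110.00).
hole: A = −π·23² = -1661.90, centroid at (49.00, 49.00).
ΣA = 31338.10 mm², ΣAX̄ = 2393566.78 mm³, ΣAȲ = 3548566.78 mm³.
X̄ = 2393566.78/31338.10 = 76.38 mm; Ȳ = 3548566.78/31338.10 = 113.23 mm.

X̄ = 76.38 mm, Ȳ = 113.23 mm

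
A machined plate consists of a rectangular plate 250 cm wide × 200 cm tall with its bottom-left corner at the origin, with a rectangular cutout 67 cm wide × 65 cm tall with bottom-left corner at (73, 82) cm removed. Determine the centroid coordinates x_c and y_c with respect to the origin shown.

x_c = 126.77 cm, y_c = 98.62 cm

plate: A = 250 × 200 = 50000.00, centroid at (125.00, 100.00).
hole: A = −(67 × 65) = -4355.00, centroid at (106.50, 114.50).
ΣA = 45645.00 cm²
ΣAx_c = (50000.00)(125.00) + (-4355.00)(106.50) = 5786192.50 cm³
ΣAy_c = (50000.00)(100.00) + (-4355.00)(114.50) = 4501352.50 cm³
x_c = 5786192.50 / 45645.00 = 126.77 cm
y_c = 4501352.50 / 45645.00 = 98.62 cm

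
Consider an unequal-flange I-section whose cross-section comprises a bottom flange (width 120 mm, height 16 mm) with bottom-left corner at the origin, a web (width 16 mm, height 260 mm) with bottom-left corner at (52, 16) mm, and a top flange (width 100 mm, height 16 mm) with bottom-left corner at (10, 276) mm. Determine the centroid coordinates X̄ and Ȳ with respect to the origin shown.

bottom flange: A = 120 × 16 = 1920.00, centroid at (60.00, 8.00).
web: A = 16 × 260 = 4160.00, centroid at (60.00, 146.00).
top flange: A = 100 × 16 = 1600.00, centroid at (60.00, 284.00).
ΣA = 7680.00 mm², ΣAX̄ = 460800.00 mm³, ΣAȲ = 1077120.00 mm³.
X̄ = 460800.00/7680.00 = 60.00 mm; Ȳ = 1077120.00/7680.00 = 140.25 mm.

X̄ = 60.00 mm, Ȳ = 140.25 mm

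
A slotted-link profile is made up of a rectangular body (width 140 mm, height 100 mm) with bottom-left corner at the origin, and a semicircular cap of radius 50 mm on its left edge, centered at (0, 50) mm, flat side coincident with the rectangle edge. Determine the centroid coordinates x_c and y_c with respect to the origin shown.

rectangular body: A = 140 × 100 = 14000.00, centroid at (70.00, 50.00).
semicircular end: A = ½π·50² = 3926.99, centroid at (-21.22, 50.00).
ΣA = 17926.99 mm², ΣAx_c = 896666.67 mm³, ΣAy_c = 896349.54 mm³.
x_c = 896666.67/17926.99 = 50.02 mm; y_c = 896349.54/17926.99 = 50.00 mm.

x_c = 50.02 mm, y_c = 50.00 mm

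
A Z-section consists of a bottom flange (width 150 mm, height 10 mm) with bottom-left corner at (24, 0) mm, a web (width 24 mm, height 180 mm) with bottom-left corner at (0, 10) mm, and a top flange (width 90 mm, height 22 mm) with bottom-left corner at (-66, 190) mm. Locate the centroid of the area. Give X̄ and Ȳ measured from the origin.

X̄ = 20.35 mm, Ȳ = 107.37 mm

bottom flange: A = 150 × 10 = 1500.00, centroid at (99.00, 5.00).
web: A = 24 × 180 = 4320.00, centroid at (12.00, 100.00).
top flange: A = 90 × 22 = 1980.00, centroid at (-21.00, 201.00).
ΣA = 7800.00 mm²
ΣAX̄ = (1500.00)(99.00) + (4320.00)(12.00) + (1980.00)(-21.00) = 158760.00 mm³
ΣAȲ = (1500.00)(5.00) + (4320.00)(100.00) + (1980.00)(201.00) = 837480.00 mm³
X̄ = 158760.00 / 7800.00 = 20.35 mm
Ȳ = 837480.00 / 7800.00 = 107.37 mm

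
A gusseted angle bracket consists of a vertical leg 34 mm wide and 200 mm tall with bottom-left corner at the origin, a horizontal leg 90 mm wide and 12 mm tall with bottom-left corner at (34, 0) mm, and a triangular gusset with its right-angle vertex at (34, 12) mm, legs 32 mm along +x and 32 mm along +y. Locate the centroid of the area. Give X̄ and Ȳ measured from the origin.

X̄ = 26.67 mm, Ȳ = 83.18 mm

vertical leg: A = 34 × 200 = 6800.00, centroid at (17.00, 100.00).
horizontal leg: A = 90 × 12 = 1080.00, centroid at (79.00, 6.00).
gusset: A = ½·32·32 = 512.00, centroid at (44.67, 22.67).
ΣA = 8392.00 mm², ΣAX̄ = 223789.33 mm³, ΣAȲ = 698085.33 mm³.
X̄ = 223789.33/8392.00 = 26.67 mm; Ȳ = 698085.33/8392.00 = 83.18 mm.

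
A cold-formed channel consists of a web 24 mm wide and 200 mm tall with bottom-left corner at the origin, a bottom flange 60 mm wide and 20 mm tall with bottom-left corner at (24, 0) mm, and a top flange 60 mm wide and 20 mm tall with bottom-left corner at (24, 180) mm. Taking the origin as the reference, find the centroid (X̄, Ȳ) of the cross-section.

web: A = 24 × 200 = 4800.00, centroid at (12.00, 100.00).
bottom flange: A = 60 × 20 = 1200.00, centroid at (54.00, 10.00).
top flange: A = 60 × 20 = 1200.00, centroid at (54.00, 190.00).
ΣA = 7200.00 mm²
ΣAX̄ = (4800.00)(12.00) + (1200.00)(54.00) + (1200.00)(54.00) = 187200.00 mm³
ΣAȲ = (4800.00)(100.00) + (1200.00)(10.00) + (1200.00)(190.00) = 720000.00 mm³
X̄ = 187200.00 / 7200.00 = 26.00 mm
Ȳ = 720000.00 / 7200.00 = 100.00 mm

X̄ = 26.00 mm, Ȳ = 100.00 mm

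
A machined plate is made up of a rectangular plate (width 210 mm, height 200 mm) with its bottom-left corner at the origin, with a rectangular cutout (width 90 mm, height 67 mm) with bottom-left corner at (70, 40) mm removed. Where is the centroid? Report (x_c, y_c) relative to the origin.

plate: A = 210 × 200 = 42000.00, centroid at (105.00, 100.00).
hole: A = −(90 × 67) = -6030.00, centroid at (115.00, 73.50).
ΣA = 35970.00 mm², ΣAx_c = 3716550.00 mm³, ΣAy_c = 3756795.00 mm³.
x_c = 3716550.00/35970.00 = 103.32 mm; y_c = 3756795.00/35970.00 = 104.44 mm.

x_c = 103.32 mm, y_c = 104.44 mm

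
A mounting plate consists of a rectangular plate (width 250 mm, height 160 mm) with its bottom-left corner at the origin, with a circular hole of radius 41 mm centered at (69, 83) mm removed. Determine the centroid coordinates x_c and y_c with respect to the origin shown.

plate: A = 250 × 160 = 40000.00, centroid at (125.00, 80.00).
hole: A = −π·41² = -5281.02, centroid at (69.00, 83.00).
ΣA = 34718.98 mm²
ΣAx_c = (40000.00)(125.00) + (-5281.02)(69.00) = 4635609.81 mm³
ΣAy_c = (40000.00)(80.00) + (-5281.02)(83.00) = 2761675.57 mm³
x_c = 4635609.81 / 34718.98 = 133.52 mm
y_c = 2761675.57 / 34718.98 = 79.54 mm

x_c = 133.52 mm, y_c = 79.54 mm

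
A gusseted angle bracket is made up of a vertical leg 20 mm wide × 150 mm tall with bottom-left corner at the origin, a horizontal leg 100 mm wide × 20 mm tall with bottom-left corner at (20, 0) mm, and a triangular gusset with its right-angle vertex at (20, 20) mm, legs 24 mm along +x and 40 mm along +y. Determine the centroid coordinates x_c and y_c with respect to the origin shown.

x_c = 33.47 mm, y_c = 47.63 mm

vertical leg: A = 20 × 150 = 3000.00, centroid at (10.00, 75.00).
horizontal leg: A = 100 × 20 = 2000.00, centroid at (70.00, 10.00).
gusset: A = ½·24·40 = 480.00, centroid at (28.00, 33.33).
ΣA = 5480.00 mm², ΣAx_c = 183440.00 mm³, ΣAy_c = 261000.00 mm³.
x_c = 183440.00/5480.00 = 33.47 mm; y_c = 261000.00/5480.00 = 47.63 mm.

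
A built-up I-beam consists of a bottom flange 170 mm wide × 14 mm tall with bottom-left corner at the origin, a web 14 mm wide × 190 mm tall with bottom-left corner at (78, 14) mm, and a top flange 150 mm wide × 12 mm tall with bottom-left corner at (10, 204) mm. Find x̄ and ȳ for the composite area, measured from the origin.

x̄ = 85.00 mm, ȳ = 100.09 mm

bottom flange: A = 170 × 14 = 2380.00, centroid at (85.00, 7.00).
web: A = 14 × 190 = 2660.00, centroid at (85.00, 109.00).
top flange: A = 150 × 12 = 1800.00, centroid at (85.00, 210.00).
ΣA = 6840.00 mm²
ΣAx̄ = (2380.00)(85.00) + (2660.00)(85.00) + (1800.00)(85.00) = 581400.00 mm³
ΣAȳ = (2380.00)(7.00) + (2660.00)(109.00) + (1800.00)(210.00) = 684600.00 mm³
x̄ = 581400.00 / 6840.00 = 85.00 mm
ȳ = 684600.00 / 6840.00 = 100.09 mm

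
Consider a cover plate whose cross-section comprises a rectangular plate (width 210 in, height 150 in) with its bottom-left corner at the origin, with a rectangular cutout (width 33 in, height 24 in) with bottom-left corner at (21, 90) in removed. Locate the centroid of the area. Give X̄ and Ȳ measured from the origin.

plate: A = 210 × 150 = 31500.00, centroid at (105.00, 75.00).
hole: A = −(33 × 24) = -792.00, centroid at (37.50, 102.00).
ΣA = 30708.00 in²
ΣAX̄ = (31500.00)(105.00) + (-792.00)(37.50) = 3277800.00 in³
ΣAȲ = (31500.00)(75.00) + (-792.00)(102.00) = 2281716.00 in³
X̄ = 3277800.00 / 30708.00 = 106.74 in
Ȳ = 2281716.00 / 30708.00 = 74.30 in

X̄ = 106.74 in, Ȳ = 74.30 in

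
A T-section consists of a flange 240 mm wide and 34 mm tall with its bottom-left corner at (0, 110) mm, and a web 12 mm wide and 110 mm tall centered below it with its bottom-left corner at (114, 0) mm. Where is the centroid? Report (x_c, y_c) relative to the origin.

web: A = 12 × 110 = 1320.00, centroid at (120.00, 55.00).
flange: A = 240 × 34 = 8160.00, centroid at (120.00, 127.00).
ΣA = 9480.00 mm², ΣAx_c = 1137600.00 mm³, ΣAy_c = 1108920.00 mm³.
x_c = 1137600.00/9480.00 = 120.00 mm; y_c = 1108920.00/9480.00 = 116.97 mm.

x_c = 120.00 mm, y_c = 116.97 mm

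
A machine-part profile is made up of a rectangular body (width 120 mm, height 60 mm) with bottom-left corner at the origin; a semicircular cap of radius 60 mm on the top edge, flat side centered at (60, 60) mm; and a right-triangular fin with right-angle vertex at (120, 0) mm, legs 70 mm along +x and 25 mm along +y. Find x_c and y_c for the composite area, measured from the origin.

Part | A | x̄ᵢ | ȳᵢ | A·x̄ᵢ | A·ȳᵢ
rectangular body | 7200.00 | 60.00 | 30.00 | 432000.00 | 216000.00
semicircular top | 5654.87 | 60.00 | 85.46 | 339292.01 | 483292.01
triangular fin | 875.00 | 143.33 | 8.33 | 125416.67 | 7291.67
Σ | 13729.87 |  |  | 896708.67 | 706583.67
x_c = 896708.67 / 13729.87 = 65.31 mm
y_c = 706583.67 / 13729.87 = 51.46 mm

x_c = 65.31 mm, y_c = 51.46 mm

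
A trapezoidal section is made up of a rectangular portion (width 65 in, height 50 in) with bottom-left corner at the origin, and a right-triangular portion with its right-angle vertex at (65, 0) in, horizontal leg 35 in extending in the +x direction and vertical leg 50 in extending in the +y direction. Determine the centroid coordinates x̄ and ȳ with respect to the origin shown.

rectangular portion: A = 65 × 50 = 3250.00, centroid at (32.50, 25.00).
triangular portion: A = ½·35·50 = 875.00, centroid at (76.67, 16.67).
ΣA = 4125.00 in²
ΣAx̄ = (3250.00)(32.50) + (875.00)(76.67) = 172708.33 in³
ΣAȳ = (3250.00)(25.00) + (875.00)(16.67) = 95833.33 in³
x̄ = 172708.33 / 4125.00 = 41.87 in
ȳ = 95833.33 / 4125.00 = 23.23 in

x̄ = 41.87 in, ȳ = 23.23 in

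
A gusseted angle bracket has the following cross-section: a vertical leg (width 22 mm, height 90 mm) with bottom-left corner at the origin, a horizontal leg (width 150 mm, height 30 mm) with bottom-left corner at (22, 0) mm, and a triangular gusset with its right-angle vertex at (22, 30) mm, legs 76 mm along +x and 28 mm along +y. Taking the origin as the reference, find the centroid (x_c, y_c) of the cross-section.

x_c = 67.42 mm, y_c = 26.31 mm

vertical leg: A = 22 × 90 = 1980.00, centroid at (11.00, 45.00).
horizontal leg: A = 150 × 30 = 4500.00, centroid at (97.00, 15.00).
gusset: A = ½·76·28 = 1064.00, centroid at (47.33, 39.33).
ΣA = 7544.00 mm², ΣAx_c = 508642.67 mm³, ΣAy_c = 198450.67 mm³.
x_c = 508642.67/7544.00 = 67.42 mm; y_c = 198450.67/7544.00 = 26.31 mm.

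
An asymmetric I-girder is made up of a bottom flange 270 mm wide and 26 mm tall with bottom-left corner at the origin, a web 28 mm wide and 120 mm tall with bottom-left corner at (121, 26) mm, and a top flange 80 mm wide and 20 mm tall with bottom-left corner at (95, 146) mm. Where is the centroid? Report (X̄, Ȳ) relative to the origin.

bottom flange: A = 270 × 26 = 7020.00, centroid at (135.00, 13.00).
web: A = 28 × 120 = 3360.00, centroid at (135.00, 86.00).
top flange: A = 80 × 20 = 1600.00, centroid at (135.00, 156.00).
ΣA = 11980.00 mm²
ΣAX̄ = (7020.00)(135.00) + (3360.00)(135.00) + (1600.00)(135.00) = 1617300.00 mm³
ΣAȲ = (7020.00)(13.00) + (3360.00)(86.00) + (1600.00)(156.00) = 629820.00 mm³
X̄ = 1617300.00 / 11980.00 = 135.00 mm
Ȳ = 629820.00 / 11980.00 = 52.57 mm

X̄ = 135.00 mm, Ȳ = 52.57 mm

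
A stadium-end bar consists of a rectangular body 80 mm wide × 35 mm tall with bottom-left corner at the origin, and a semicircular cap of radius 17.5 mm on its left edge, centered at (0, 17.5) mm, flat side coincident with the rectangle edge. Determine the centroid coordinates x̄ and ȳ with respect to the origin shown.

Part | A | x̄ᵢ | ȳᵢ | A·x̄ᵢ | A·ȳᵢ
rectangular body | 2800.00 | 40.00 | 17.50 | 112000.00 | 49000.00
semicircular end | 481.06 | -7.43 | 17.50 | -3572.92 | 8418.49
Σ | 3281.06 |  |  | 108427.08 | 57418.49
x̄ = 108427.08 / 3281.06 = 33.05 mm
ȳ = 57418.49 / 3281.06 = 17.50 mm

x̄ = 33.05 mm, ȳ = 17.50 mm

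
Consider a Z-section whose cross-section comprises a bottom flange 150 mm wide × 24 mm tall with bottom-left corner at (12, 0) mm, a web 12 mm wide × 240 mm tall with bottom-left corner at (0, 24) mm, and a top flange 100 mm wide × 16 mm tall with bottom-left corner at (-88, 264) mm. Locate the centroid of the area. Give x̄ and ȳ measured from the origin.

Part | A | x̄ᵢ | ȳᵢ | A·x̄ᵢ | A·ȳᵢ
bottom flange | 3600.00 | 87.00 | 12.00 | 313200.00 | 43200.00
web | 2880.00 | 6.00 | 144.00 | 17280.00 | 414720.00
top flange | 1600.00 | -38.00 | 272.00 | -60800.00 | 435200.00
Σ | 8080.00 |  |  | 269680.00 | 893120.00
x̄ = 269680.00 / 8080.00 = 33.38 mm
ȳ = 893120.00 / 8080.00 = 110.53 mm

x̄ = 33.38 mm, ȳ = 110.53 mm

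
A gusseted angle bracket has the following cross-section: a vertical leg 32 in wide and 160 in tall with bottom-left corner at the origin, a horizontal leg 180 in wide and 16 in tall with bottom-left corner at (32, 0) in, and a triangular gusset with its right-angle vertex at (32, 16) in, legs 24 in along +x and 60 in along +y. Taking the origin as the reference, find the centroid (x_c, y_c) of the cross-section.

vertical leg: A = 32 × 160 = 5120.00, centroid at (16.00, 80.00).
horizontal leg: A = 180 × 16 = 2880.00, centroid at (122.00, 8.00).
gusset: A = ½·24·60 = 720.00, centroid at (40.00, 36.00).
ΣA = 8720.00 in²
ΣAx_c = (5120.00)(16.00) + (2880.00)(122.00) + (720.00)(40.00) = 462080.00 in³
ΣAy_c = (5120.00)(80.00) + (2880.00)(8.00) + (720.00)(36.00) = 458560.00 in³
x_c = 462080.00 / 8720.00 = 52.99 in
y_c = 458560.00 / 8720.00 = 52.59 in

x_c = 52.99 in, y_c = 52.59 in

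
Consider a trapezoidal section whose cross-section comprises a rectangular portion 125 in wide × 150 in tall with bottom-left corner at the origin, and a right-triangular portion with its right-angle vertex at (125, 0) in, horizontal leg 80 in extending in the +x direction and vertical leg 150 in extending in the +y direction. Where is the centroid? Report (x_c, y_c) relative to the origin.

x_c = 84.12 in, y_c = 68.94 in

Part | A | x̄ᵢ | ȳᵢ | A·x̄ᵢ | A·ȳᵢ
rectangular portion | 18750.00 | 62.50 | 75.00 | 1171875.00 | 1406250.00
triangular portion | 6000.00 | 151.67 | 50.00 | 910000.00 | 300000.00
Σ | 24750.00 |  |  | 2081875.00 | 1706250.00
x_c = 2081875.00 / 24750.00 = 84.12 in
y_c = 1706250.00 / 24750.00 = 68.94 in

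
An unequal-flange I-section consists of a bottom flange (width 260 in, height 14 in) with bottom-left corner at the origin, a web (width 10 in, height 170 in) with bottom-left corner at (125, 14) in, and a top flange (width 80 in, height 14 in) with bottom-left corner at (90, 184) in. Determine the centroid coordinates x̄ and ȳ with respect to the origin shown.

x̄ = 130.00 in, ȳ = 63.11 in

bottom flange: A = 260 × 14 = 3640.00, centroid at (130.00, 7.00).
web: A = 10 × 170 = 1700.00, centroid at (130.00, 99.00).
top flange: A = 80 × 14 = 1120.00, centroid at (130.00, 191.00).
ΣA = 6460.00 in²
ΣAx̄ = (3640.00)(130.00) + (1700.00)(130.00) + (1120.00)(130.00) = 839800.00 in³
ΣAȳ = (3640.00)(7.00) + (1700.00)(99.00) + (1120.00)(191.00) = 407700.00 in³
x̄ = 839800.00 / 6460.00 = 130.00 in
ȳ = 407700.00 / 6460.00 = 63.11 in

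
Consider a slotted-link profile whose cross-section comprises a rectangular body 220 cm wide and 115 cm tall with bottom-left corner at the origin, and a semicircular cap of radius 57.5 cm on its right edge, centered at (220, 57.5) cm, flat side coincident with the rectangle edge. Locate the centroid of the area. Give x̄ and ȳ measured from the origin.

rectangular body: A = 220 × 115 = 25300.00, centroid at (110.00, 57.50).
semicircular end: A = ½π·57.5² = 5193.45, centroid at (244.40, 57.50).
ΣA = 30493.45 cm²
ΣAx̄ = (25300.00)(110.00) + (5193.45)(244.40) = 4052297.56 cm³
ΣAȳ = (25300.00)(57.50) + (5193.45)(57.50) = 1753373.11 cm³
x̄ = 4052297.56 / 30493.45 = 132.89 cm
ȳ = 1753373.11 / 30493.45 = 57.50 cm

x̄ = 132.89 cm, ȳ = 57.50 cm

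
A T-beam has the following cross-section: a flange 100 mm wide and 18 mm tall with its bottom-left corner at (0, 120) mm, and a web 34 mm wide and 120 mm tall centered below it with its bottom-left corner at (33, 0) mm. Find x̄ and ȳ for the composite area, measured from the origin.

web: A = 34 × 120 = 4080.00, centroid at (50.00, 60.00).
flange: A = 100 × 18 = 1800.00, centroid at (50.00, 129.00).
ΣA = 5880.00 mm²
ΣAx̄ = (4080.00)(50.00) + (1800.00)(50.00) = 294000.00 mm³
ΣAȳ = (4080.00)(60.00) + (1800.00)(129.00) = 477000.00 mm³
x̄ = 294000.00 / 5880.00 = 50.00 mm
ȳ = 477000.00 / 5880.00 = 81.12 mm

x̄ = 50.00 mm, ȳ = 81.12 mm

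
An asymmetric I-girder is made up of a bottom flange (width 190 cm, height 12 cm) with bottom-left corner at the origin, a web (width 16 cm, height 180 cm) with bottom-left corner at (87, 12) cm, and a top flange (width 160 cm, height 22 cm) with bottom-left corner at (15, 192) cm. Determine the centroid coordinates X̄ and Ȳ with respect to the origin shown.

X̄ = 95.00 cm, Ȳ = 117.74 cm

bottom flange: A = 190 × 12 = 2280.00, centroid at (95.00, 6.00).
web: A = 16 × 180 = 2880.00, centroid at (95.00, 102.00).
top flange: A = 160 × 22 = 3520.00, centroid at (95.00, 203.00).
ΣA = 8680.00 cm², ΣAX̄ = 824600.00 cm³, ΣAȲ = 1022000.00 cm³.
X̄ = 824600.00/8680.00 = 95.00 cm; Ȳ = 1022000.00/8680.00 = 117.74 cm.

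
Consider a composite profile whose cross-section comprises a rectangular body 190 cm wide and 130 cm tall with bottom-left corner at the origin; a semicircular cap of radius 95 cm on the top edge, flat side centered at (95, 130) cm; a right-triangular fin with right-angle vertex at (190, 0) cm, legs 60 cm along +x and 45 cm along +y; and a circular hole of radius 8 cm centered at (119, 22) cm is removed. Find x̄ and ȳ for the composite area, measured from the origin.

x̄ = 98.76 cm, ȳ = 100.83 cm

rectangular body: A = 190 × 130 = 24700.00, centroid at (95.00, 65.00).
semicircular top: A = ½π·95² = 14176.44, centroid at (95.00, 170.32).
triangular fin: A = ½·60·45 = 1350.00, centroid at (210.00, 15.00).
hole: A = −π·8² = -201.06, centroid at (119.00, 22.00).
ΣA = 40025.37 cm², ΣAx̄ = 3952835.13 cm³, ΣAȳ = 4035846.76 cm³.
x̄ = 3952835.13/40025.37 = 98.76 cm; ȳ = 4035846.76/40025.37 = 100.83 cm.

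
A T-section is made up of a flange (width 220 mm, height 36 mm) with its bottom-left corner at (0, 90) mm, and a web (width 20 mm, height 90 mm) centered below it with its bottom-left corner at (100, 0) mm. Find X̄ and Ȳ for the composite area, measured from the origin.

Part | A | x̄ᵢ | ȳᵢ | A·x̄ᵢ | A·ȳᵢ
web | 1800.00 | 110.00 | 45.00 | 198000.00 | 81000.00
flange | 7920.00 | 110.00 | 108.00 | 871200.00 | 855360.00
Σ | 9720.00 |  |  | 1069200.00 | 936360.00
X̄ = 1069200.00 / 9720.00 = 110.00 mm
Ȳ = 936360.00 / 9720.00 = 96.33 mm

X̄ = 110.00 mm, Ȳ = 96.33 mm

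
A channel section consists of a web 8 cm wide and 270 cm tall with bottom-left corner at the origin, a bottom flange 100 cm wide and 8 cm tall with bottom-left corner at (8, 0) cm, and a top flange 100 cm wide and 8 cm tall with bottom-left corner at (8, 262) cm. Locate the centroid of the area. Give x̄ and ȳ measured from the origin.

web: A = 8 × 270 = 2160.00, centroid at (4.00, 135.00).
bottom flange: A = 100 × 8 = 800.00, centroid at (58.00, 4.00).
top flange: A = 100 × 8 = 800.00, centroid at (58.00, 266.00).
ΣA = 3760.00 cm²
ΣAx̄ = (2160.00)(4.00) + (800.00)(58.00) + (800.00)(58.00) = 101440.00 cm³
ΣAȳ = (2160.00)(135.00) + (800.00)(4.00) + (800.00)(266.00) = 507600.00 cm³
x̄ = 101440.00 / 3760.00 = 26.98 cm
ȳ = 507600.00 / 3760.00 = 135.00 cm

x̄ = 26.98 cm, ȳ = 135.00 cm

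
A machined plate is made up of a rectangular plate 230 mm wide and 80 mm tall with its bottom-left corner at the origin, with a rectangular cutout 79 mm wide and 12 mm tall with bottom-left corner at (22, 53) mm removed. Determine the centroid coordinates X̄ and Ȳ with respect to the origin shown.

X̄ = 117.91 mm, Ȳ = 38.97 mm

Part | A | x̄ᵢ | ȳᵢ | A·x̄ᵢ | A·ȳᵢ
plate | 18400.00 | 115.00 | 40.00 | 2116000.00 | 736000.00
hole | -948.00 | 61.50 | 59.00 | -58302.00 | -55932.00
Σ | 17452.00 |  |  | 2057698.00 | 680068.00
X̄ = 2057698.00 / 17452.00 = 117.91 mm
Ȳ = 680068.00 / 17452.00 = 38.97 mm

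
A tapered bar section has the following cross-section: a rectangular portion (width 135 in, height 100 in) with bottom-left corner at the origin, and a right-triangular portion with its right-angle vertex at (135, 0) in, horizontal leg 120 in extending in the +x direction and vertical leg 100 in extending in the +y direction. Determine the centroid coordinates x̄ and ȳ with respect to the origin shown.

x̄ = 100.58 in, ȳ = 44.87 in

Part | A | x̄ᵢ | ȳᵢ | A·x̄ᵢ | A·ȳᵢ
rectangular portion | 13500.00 | 67.50 | 50.00 | 911250.00 | 675000.00
triangular portion | 6000.00 | 175.00 | 33.33 | 1050000.00 | 200000.00
Σ | 19500.00 |  |  | 1961250.00 | 875000.00
x̄ = 1961250.00 / 19500.00 = 100.58 in
ȳ = 875000.00 / 19500.00 = 44.87 in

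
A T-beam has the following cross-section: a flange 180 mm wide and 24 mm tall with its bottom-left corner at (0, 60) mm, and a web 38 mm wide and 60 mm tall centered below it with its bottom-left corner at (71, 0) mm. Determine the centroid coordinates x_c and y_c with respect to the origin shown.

web: A = 38 × 60 = 2280.00, centroid at (90.00, 30.00).
flange: A = 180 × 24 = 4320.00, centroid at (90.00, 72.00).
ΣA = 6600.00 mm², ΣAx_c = 594000.00 mm³, ΣAy_c = 379440.00 mm³.
x_c = 594000.00/6600.00 = 90.00 mm; y_c = 379440.00/6600.00 = 57.49 mm.

x_c = 90.00 mm, y_c = 57.49 mm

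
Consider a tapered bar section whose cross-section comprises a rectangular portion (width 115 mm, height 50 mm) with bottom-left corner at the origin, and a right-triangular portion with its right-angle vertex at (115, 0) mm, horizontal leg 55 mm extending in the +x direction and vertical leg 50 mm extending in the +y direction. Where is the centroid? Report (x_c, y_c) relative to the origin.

x_c = 72.13 mm, y_c = 23.39 mm

Part | A | x̄ᵢ | ȳᵢ | A·x̄ᵢ | A·ȳᵢ
rectangular portion | 5750.00 | 57.50 | 25.00 | 330625.00 | 143750.00
triangular portion | 1375.00 | 133.33 | 16.67 | 183333.33 | 22916.67
Σ | 7125.00 |  |  | 513958.33 | 166666.67
x_c = 513958.33 / 7125.00 = 72.13 mm
y_c = 166666.67 / 7125.00 = 23.39 mm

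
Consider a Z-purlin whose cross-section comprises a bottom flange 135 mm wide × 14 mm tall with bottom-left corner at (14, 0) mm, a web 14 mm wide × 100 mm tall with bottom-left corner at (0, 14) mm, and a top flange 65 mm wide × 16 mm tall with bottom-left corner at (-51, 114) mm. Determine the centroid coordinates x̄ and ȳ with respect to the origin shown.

bottom flange: A = 135 × 14 = 1890.00, centroid at (81.50, 7.00).
web: A = 14 × 100 = 1400.00, centroid at (7.00, 64.00).
top flange: A = 65 × 16 = 1040.00, centroid at (-18.50, 122.00).
ΣA = 4330.00 mm², ΣAx̄ = 144595.00 mm³, ΣAȳ = 229710.00 mm³.
x̄ = 144595.00/4330.00 = 33.39 mm; ȳ = 229710.00/4330.00 = 53.05 mm.

x̄ = 33.39 mm, ȳ = 53.05 mm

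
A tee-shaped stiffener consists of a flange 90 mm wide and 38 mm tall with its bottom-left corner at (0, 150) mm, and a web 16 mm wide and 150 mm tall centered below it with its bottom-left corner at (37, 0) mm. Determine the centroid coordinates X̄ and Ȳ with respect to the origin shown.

X̄ = 45.00 mm, Ȳ = 130.24 mm

web: A = 16 × 150 = 2400.00, centroid at (45.00, 75.00).
flange: A = 90 × 38 = 3420.00, centroid at (45.00, 169.00).
ΣA = 5820.00 mm², ΣAX̄ = 261900.00 mm³, ΣAȲ = 757980.00 mm³.
X̄ = 261900.00/5820.00 = 45.00 mm; Ȳ = 757980.00/5820.00 = 130.24 mm.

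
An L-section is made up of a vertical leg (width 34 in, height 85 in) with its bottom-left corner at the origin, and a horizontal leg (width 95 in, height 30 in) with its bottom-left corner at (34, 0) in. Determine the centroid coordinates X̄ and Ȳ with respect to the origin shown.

vertical leg: A = 34 × 85 = 2890.00, centroid at (17.00, 42.50).
horizontal leg: A = 95 × 30 = 2850.00, centroid at (81.50, 15.00).
ΣA = 5740.00 in²
ΣAX̄ = (2890.00)(17.00) + (2850.00)(81.50) = 281405.00 in³
ΣAȲ = (2890.00)(42.50) + (2850.00)(15.00) = 165575.00 in³
X̄ = 281405.00 / 5740.00 = 49.03 in
Ȳ = 165575.00 / 5740.00 = 28.85 in

X̄ = 49.03 in, Ȳ = 28.85 in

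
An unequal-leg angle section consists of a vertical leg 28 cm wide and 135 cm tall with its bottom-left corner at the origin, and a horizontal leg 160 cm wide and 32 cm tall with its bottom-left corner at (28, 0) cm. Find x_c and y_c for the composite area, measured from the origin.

Part | A | x̄ᵢ | ȳᵢ | A·x̄ᵢ | A·ȳᵢ
vertical leg | 3780.00 | 14.00 | 67.50 | 52920.00 | 255150.00
horizontal leg | 5120.00 | 108.00 | 16.00 | 552960.00 | 81920.00
Σ | 8900.00 |  |  | 605880.00 | 337070.00
x_c = 605880.00 / 8900.00 = 68.08 cm
y_c = 337070.00 / 8900.00 = 37.87 cm

x_c = 68.08 cm, y_c = 37.87 cm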